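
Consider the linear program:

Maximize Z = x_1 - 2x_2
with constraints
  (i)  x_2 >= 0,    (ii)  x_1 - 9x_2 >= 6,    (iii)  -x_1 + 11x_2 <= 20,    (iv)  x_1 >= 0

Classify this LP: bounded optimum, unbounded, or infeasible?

unbounded

From the feasible point (6, 0), moving in the direction (11, 1) keeps every constraint satisfied while Z increases without bound.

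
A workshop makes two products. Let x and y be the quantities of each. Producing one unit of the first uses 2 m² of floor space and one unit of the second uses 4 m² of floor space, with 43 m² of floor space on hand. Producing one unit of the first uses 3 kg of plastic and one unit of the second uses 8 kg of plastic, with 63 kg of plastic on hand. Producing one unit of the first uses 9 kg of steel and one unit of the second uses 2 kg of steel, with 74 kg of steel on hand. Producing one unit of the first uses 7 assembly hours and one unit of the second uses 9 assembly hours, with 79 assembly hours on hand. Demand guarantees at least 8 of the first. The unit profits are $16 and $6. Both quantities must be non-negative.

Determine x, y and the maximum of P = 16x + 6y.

x = 8, y = 1, maximum P = 134

Vertices and P = 16x + 6y:
  (74/9, 0) → P = 1184/9
  (8, 0) → P = 128
  (8, 1) → P = 134

The optimum lies where 9x + 2y = 74 and x = 8.
Solving simultaneously gives x = 8, y = 1.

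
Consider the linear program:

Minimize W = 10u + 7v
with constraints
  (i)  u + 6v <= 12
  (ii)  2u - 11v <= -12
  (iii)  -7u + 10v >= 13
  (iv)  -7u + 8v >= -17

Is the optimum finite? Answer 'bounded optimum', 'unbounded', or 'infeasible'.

From the feasible point (21/26, 97/52), moving in the direction (-11, -2) keeps every constraint satisfied while W decreases without bound.

unbounded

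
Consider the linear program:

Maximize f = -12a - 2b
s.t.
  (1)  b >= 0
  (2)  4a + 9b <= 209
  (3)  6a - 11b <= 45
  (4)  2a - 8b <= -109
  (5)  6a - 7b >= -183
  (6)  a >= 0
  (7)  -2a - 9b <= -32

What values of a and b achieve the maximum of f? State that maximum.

a = 0, b = 109/8, maximum f = -109/4

Extreme points and f = -12a - 2b:
  (691/50, 427/25) → f = -200
  (0, 209/9) → f = -418/9
  (0, 109/8) → f = -109/4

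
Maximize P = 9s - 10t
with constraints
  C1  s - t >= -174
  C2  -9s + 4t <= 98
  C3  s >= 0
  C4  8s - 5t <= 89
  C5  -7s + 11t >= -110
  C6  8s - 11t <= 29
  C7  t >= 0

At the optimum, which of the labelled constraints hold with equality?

C4 and C6

Corner points and P = 9s - 10t:
  (598/5, 1468/5) → P = -9298/5
  (959/3, 1481/3) → P = -6179/3
  (0, 49/2) → P = -245
  (0, 0) → P = 0
  (139/8, 10) → P = 451/8
  (29/8, 0) → P = 261/8

The maximum is at (139/8, 10). Substituting into each constraint, equality holds for C4 and C6; the remaining constraints have slack.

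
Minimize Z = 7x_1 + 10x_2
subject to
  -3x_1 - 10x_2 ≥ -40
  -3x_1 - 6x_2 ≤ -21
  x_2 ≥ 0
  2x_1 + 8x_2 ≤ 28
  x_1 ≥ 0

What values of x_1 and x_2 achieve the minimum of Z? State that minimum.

x_1 = 0, x_2 = 7/2, minimum Z = 35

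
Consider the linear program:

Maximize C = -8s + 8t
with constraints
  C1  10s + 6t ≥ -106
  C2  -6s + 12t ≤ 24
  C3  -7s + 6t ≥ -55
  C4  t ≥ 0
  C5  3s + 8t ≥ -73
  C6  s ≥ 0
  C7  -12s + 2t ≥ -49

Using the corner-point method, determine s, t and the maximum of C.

s = 0, t = 2, maximum C = 16

Feasible corners and C = -8s + 8t:
  (0, 2) → C = 16
  (53/11, 97/22) → C = -36/11
  (0, 0) → C = 0
  (49/12, 0) → C = -98/3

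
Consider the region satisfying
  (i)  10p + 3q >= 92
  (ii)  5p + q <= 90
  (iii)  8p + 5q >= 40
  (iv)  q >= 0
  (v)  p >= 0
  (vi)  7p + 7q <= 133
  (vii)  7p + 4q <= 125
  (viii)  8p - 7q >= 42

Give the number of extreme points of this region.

5

Pairwise boundary intersections that survive every other constraint:
  (46/5, 0)
  (385/47, 158/47)
  (125/7, 0)
  (49/3, 8/3)
  (35/3, 22/3)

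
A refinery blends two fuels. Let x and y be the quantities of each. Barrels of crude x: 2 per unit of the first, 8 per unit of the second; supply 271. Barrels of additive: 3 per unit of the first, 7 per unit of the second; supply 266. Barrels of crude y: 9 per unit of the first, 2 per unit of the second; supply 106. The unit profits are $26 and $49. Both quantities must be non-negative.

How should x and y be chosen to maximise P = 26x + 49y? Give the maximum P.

x = 9/2, y = 131/4, maximum P = 6887/4

Vertices and P = 26x + 49y:
  (0, 0) → P = 0
  (0, 271/8) → P = 13279/8
  (106/9, 0) → P = 2756/9
  (9/2, 131/4) → P = 6887/4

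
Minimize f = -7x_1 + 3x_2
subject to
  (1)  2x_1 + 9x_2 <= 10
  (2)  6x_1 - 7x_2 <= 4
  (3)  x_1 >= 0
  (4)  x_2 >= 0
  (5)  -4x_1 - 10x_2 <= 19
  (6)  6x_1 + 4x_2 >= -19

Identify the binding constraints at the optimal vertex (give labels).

(1) and (2)

Corner points and f = -7x_1 + 3x_2:
  (53/34, 13/17) → f = -293/34
  (0, 10/9) → f = 10/3
  (2/3, 0) → f = -14/3
  (0, 0) → f = 0

The minimum is at (53/34, 13/17). Substituting into each constraint, equality holds for (1) and (2); the remaining constraints have slack.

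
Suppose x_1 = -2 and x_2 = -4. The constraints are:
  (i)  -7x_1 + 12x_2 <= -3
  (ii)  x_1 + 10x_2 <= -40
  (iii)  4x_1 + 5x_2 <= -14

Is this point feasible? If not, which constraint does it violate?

feasible

(i): -34 ≤ -3 ✓
(ii): -42 ≤ -40 ✓
(iii): -28 ≤ -14 ✓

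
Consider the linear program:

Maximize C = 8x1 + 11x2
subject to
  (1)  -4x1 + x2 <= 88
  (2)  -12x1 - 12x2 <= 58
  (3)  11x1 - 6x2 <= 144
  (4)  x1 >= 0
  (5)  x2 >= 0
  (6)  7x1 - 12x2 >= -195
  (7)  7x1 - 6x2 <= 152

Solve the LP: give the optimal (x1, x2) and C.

x1 = 161/5, x2 = 1051/30, maximum C = 19289/30

Feasible corners and C = 8x1 + 11x2:
  (144/11, 0) → C = 1152/11
  (161/5, 1051/30) → C = 19289/30
  (0, 0) → C = 0
  (0, 65/4) → C = 715/4

The optimum lies where 11x1 - 6x2 = 144 and 7x1 - 12x2 = -195.
Solving simultaneously gives x1 = 161/5, x2 = 1051/30.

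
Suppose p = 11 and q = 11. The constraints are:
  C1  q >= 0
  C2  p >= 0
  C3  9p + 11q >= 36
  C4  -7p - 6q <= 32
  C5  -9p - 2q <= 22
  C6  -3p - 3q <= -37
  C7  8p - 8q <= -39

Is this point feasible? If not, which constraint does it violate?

not feasible — violates C7

Constraint C7: 8p - 8q = 0, which is not ≤ -39. All other constraints are satisfied.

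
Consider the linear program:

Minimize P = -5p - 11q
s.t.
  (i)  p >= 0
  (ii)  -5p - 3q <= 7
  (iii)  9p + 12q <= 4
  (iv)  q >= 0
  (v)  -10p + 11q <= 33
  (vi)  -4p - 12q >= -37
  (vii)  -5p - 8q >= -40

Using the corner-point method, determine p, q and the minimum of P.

Feasible corners and P = -5p - 11q:
  (0, 1/3) → P = -11/3
  (0, 0) → P = 0
  (4/9, 0) → P = -20/9

At the optimal vertex, p = 0 and 9p + 12q = 4.
Solving simultaneously gives p = 0, q = 1/3.

p = 0, q = 1/3, minimum P = -11/3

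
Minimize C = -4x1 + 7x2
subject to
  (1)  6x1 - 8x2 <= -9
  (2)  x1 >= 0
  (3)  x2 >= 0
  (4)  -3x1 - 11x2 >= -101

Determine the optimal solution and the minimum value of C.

x1 = 0, x2 = 9/8, minimum C = 63/8

Extreme points and C = -4x1 + 7x2:
  (0, 9/8) → C = 63/8
  (709/90, 211/30) → C = 319/18
  (0, 101/11) → C = 707/11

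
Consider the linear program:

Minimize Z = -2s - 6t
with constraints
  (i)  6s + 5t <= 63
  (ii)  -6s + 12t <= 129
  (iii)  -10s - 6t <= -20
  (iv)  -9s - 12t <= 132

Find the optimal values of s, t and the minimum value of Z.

Feasible corners and Z = -2s - 6t:
  (37/34, 192/17) → Z = -1189/17
  (472/9, -151/3) → Z = 1774/9
  (-89/26, 235/26) → Z = -616/13
  (172/11, -250/11) → Z = 1156/11

s = 37/34, t = 192/17, minimum Z = -1189/17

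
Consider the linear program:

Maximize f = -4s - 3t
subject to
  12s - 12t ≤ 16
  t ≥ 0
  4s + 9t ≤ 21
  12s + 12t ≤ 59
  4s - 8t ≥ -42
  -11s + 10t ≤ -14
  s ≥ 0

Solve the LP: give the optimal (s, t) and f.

Extreme points and f = -4s - 3t:
  (4/3, 0) → f = -16/3
  (33/13, 47/39) → f = -179/13
  (14/11, 0) → f = -56/11
  (336/139, 175/139) → f = -1869/139

The optimum lies where t = 0 and -11s + 10t = -14.
Solving simultaneously gives s = 14/11, t = 0.

s = 14/11, t = 0, maximum f = -56/11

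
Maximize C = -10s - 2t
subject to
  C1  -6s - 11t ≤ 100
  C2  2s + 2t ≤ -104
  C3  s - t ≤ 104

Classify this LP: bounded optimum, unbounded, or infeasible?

From the feasible point (-472/5, 212/5), moving in the direction (-11, 6) keeps every constraint satisfied while C increases without bound.

unbounded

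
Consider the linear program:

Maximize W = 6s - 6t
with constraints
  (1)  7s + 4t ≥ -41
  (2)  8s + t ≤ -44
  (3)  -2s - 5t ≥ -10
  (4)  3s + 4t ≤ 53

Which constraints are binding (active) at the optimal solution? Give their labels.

(1) and (2)

Corner points and W = 6s - 6t:
  (-27/5, -4/5) → W = -138/5
  (-245/27, 152/27) → W = -794/9
  (-115/19, 84/19) → W = -1194/19

The maximum is at (-27/5, -4/5). Substituting into each constraint, equality holds for (1) and (2); the remaining constraints have slack.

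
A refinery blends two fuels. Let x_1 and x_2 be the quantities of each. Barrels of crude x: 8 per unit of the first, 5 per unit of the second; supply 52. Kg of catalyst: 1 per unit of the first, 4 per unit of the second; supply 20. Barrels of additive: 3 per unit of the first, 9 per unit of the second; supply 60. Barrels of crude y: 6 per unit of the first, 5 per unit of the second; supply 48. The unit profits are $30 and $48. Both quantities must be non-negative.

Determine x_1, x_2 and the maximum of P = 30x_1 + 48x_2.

Extreme points and P = 30x_1 + 48x_2:
  (0, 0) → P = 0
  (0, 5) → P = 240
  (13/2, 0) → P = 195
  (4, 4) → P = 312

x_1 = 4, x_2 = 4, maximum P = 312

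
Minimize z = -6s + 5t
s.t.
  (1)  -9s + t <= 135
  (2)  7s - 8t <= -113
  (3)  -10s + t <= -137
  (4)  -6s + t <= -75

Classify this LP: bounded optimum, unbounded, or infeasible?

From the feasible point (713/41, 1203/41), moving in the direction (8, 7) keeps every constraint satisfied while z decreases without bound.

unbounded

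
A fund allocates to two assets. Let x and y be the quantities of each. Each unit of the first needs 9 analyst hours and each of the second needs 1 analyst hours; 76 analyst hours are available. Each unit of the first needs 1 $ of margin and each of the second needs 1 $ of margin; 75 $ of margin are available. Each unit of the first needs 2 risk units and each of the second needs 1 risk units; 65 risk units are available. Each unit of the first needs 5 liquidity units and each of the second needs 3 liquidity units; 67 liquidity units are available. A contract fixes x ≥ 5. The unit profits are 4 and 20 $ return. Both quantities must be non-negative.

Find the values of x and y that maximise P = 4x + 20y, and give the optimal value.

x = 5, y = 14, maximum P = 300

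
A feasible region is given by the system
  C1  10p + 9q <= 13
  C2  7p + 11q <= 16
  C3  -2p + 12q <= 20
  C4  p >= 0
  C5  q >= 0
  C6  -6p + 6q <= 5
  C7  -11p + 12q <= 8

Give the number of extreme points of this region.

Intersecting each pair of boundary lines and keeping only the points that satisfy every inequality leaves:
  (13/10, 0)
  (28/73, 223/219)
  (0, 0)
  (0, 2/3)

4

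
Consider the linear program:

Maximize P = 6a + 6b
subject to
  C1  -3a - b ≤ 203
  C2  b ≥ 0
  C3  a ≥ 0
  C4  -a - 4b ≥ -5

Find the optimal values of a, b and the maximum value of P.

a = 5, b = 0, maximum P = 30

Vertices and P = 6a + 6b:
  (0, 0) → P = 0
  (5, 0) → P = 30
  (0, 5/4) → P = 15/2

At the optimal vertex, b = 0 and -a - 4b = -5.
Solving simultaneously gives a = 5, b = 0.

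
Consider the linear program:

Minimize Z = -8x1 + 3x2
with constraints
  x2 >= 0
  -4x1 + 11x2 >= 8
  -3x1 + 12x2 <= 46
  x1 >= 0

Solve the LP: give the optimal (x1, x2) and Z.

Vertices and Z = -8x1 + 3x2:
  (82/3, 32/3) → Z = -560/3
  (0, 8/11) → Z = 24/11
  (0, 23/6) → Z = 23/2

x1 = 82/3, x2 = 32/3, minimum Z = -560/3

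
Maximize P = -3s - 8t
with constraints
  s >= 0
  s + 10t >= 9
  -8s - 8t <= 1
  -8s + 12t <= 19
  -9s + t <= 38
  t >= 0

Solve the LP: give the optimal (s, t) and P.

The feasible region is unbounded (it extends along (1, 0), (3, 2)), but P strictly decreases along every unbounded feasible direction, so there is no improving ray and the maximum is attained at a vertex.

s = 0, t = 9/10, maximum P = -36/5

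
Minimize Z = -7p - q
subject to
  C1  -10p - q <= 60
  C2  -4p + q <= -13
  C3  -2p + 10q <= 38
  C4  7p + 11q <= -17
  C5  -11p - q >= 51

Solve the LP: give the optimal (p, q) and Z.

The binding constraints are -4p + q = -13 and -11p - q = 51.
Solving simultaneously gives p = -38/15, q = -347/15.

p = -38/15, q = -347/15, minimum Z = 613/15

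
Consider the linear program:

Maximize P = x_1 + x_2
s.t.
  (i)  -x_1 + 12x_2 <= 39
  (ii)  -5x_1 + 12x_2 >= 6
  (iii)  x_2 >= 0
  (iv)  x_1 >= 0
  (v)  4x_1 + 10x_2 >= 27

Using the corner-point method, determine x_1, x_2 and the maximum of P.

x_1 = 33/4, x_2 = 63/16, maximum P = 195/16

Feasible corners and P = x_1 + x_2:
  (33/4, 63/16) → P = 195/16
  (0, 13/4) → P = 13/4
  (132/49, 159/98) → P = 423/98
  (0, 27/10) → P = 27/10

The binding constraints are -x_1 + 12x_2 = 39 and -5x_1 + 12x_2 = 6.
Solving simultaneously gives x_1 = 33/4, x_2 = 63/16.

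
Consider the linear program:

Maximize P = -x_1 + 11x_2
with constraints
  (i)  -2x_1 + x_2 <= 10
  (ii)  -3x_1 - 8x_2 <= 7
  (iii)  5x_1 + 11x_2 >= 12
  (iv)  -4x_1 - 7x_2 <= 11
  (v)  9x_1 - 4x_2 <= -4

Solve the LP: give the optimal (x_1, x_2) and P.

Feasible corners and P = -x_1 + 11x_2:
  (-98/27, 74/27) → P = 304/9
  (36, 82) → P = 866
  (4/119, 128/119) → P = 1404/119

x_1 = 36, x_2 = 82, maximum P = 866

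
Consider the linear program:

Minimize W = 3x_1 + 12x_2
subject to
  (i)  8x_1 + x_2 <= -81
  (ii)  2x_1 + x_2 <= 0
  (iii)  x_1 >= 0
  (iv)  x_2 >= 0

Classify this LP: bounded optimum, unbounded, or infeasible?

infeasible

The boundaries 8x_1 + x_2 = -81 and 2x_1 + x_2 = 0 meet at (-27/2, 27), but that point violates x_1 ≥ 0. Every candidate vertex is excluded by some other constraint, so the feasible region is empty.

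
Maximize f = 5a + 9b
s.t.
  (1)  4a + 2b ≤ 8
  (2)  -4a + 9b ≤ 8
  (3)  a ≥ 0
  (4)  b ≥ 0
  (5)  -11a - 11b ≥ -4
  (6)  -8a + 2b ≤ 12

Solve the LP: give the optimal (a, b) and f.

a = 0, b = 4/11, maximum f = 36/11

Feasible corners and f = 5a + 9b:
  (0, 0) → f = 0
  (0, 4/11) → f = 36/11
  (4/11, 0) → f = 20/11

At the optimal vertex, a = 0 and -11a - 11b = -4.
Solving simultaneously gives a = 0, b = 4/11.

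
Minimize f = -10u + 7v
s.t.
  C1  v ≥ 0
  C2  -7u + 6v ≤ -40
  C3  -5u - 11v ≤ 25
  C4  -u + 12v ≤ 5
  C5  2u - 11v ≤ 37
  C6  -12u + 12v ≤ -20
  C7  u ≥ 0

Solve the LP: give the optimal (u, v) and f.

u = 499/13, v = 47/13, minimum f = -4661/13

Vertices and f = -10u + 7v:
  (40/7, 0) → f = -400/7
  (37/2, 0) → f = -185
  (85/13, 25/26) → f = -1525/26
  (499/13, 47/13) → f = -4661/13

The binding constraints are -u + 12v = 5 and 2u - 11v = 37.
Solving simultaneously gives u = 499/13, v = 47/13.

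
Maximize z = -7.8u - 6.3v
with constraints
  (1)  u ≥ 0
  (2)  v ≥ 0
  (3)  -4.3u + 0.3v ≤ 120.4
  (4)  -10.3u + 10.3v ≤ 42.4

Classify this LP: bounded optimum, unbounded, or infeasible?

Feasible corners and z = -7.8u - 6.3v:
  (0, 0) → z = 0
  (0, 424/103) → z = -13356/515
The feasible region has finitely many vertices and no improving ray; the maximum is 0 at (0, 0).

bounded optimum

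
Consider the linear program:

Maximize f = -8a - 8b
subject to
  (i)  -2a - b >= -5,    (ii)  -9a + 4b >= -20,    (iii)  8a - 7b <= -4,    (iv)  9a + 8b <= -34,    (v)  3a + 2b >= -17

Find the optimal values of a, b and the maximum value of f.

a = -127/37, b = -124/37, maximum f = 2008/37

Vertices and f = -8a - 8b:
  (-270/127, -236/127) → f = 4048/127
  (-127/37, -124/37) → f = 2008/37
  (-34/3, 17/2) → f = 68/3

The binding constraints are 8a - 7b = -4 and 3a + 2b = -17.
Solving simultaneously gives a = -127/37, b = -124/37.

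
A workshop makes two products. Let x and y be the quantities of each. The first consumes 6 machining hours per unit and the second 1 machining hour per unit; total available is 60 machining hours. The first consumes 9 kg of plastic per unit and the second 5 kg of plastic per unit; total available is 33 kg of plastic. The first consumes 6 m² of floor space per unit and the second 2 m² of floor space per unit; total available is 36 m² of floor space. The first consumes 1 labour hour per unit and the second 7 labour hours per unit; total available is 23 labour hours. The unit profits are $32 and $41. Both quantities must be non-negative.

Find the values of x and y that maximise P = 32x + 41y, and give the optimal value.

Corner points and P = 32x + 41y:
  (0, 0) → P = 0
  (0, 23/7) → P = 943/7
  (11/3, 0) → P = 352/3
  (2, 3) → P = 187

x = 2, y = 3, maximum P = 187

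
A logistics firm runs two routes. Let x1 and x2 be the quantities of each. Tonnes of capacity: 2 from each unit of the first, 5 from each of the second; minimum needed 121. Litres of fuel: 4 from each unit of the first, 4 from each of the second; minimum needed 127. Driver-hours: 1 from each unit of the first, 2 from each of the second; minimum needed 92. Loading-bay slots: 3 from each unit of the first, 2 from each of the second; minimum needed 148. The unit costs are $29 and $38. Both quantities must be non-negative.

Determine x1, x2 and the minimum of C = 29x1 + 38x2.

Extreme points and C = 29x1 + 38x2:
  (0, 74) → C = 2812
  (92, 0) → C = 2668
  (28, 32) → C = 2028
The feasible region is unbounded (it extends along (0, 1), (1, 0)), but C strictly increases along every unbounded feasible direction, so there is no improving ray and the minimum is attained at a vertex.

The optimum lies where x1 + 2x2 = 92 and 3x1 + 2x2 = 148.
Solving simultaneously gives x1 = 28, x2 = 32.

x1 = 28, x2 = 32, minimum C = 2028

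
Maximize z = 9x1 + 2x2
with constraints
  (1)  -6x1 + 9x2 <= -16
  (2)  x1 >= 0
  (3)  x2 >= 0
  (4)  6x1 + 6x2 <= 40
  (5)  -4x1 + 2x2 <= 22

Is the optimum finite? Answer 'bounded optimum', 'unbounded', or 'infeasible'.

Corner points and z = 9x1 + 2x2:
  (8/3, 0) → z = 24
  (76/15, 8/5) → z = 244/5
  (20/3, 0) → z = 60
The feasible region has finitely many vertices and no improving ray; the maximum is 60 at (20/3, 0).

bounded optimum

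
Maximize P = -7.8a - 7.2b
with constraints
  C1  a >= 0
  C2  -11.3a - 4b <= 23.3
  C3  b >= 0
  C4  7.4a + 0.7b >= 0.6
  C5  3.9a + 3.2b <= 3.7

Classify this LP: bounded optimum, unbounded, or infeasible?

bounded optimum

Extreme points and P = -7.8a - 7.2b:
  (0, 6/7) → P = -216/35
  (0, 1.15625) → P = -8.325
  (3/37, 0) → P = -117/185
  (37/39, 0) → P = -7.4
The feasible region has finitely many vertices and no improving ray; the maximum is -117/185 at (3/37, 0).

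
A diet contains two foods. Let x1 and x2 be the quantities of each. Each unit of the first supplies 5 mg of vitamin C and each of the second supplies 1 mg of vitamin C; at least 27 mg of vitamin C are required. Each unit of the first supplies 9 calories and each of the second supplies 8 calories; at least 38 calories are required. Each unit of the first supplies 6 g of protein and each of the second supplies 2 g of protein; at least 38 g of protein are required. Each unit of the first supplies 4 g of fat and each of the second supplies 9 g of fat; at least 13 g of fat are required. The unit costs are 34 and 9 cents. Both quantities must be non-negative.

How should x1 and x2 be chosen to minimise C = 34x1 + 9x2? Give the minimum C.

x1 = 4, x2 = 7, minimum C = 199

Feasible corners and C = 34x1 + 9x2:
  (0, 27) → C = 243
  (19/3, 0) → C = 646/3
  (4, 7) → C = 199
The feasible region is unbounded (it extends along (0, 1), (1, 0)), but C strictly increases along every unbounded feasible direction, so there is no improving ray and the minimum is attained at a vertex.

The optimum lies where 5x1 + x2 = 27 and 6x1 + 2x2 = 38.
Solving simultaneously gives x1 = 4, x2 = 7.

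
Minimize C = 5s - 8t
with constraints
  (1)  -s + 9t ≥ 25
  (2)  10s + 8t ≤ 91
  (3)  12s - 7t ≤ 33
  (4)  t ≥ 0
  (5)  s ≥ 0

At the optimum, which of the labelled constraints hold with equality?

Extreme points and C = 5s - 8t:
  (472/101, 333/101) → C = -304/101
  (0, 25/9) → C = -200/9
  (901/166, 381/83) → C = -1591/166
  (0, 91/8) → C = -91

The minimum is at (0, 91/8). Substituting into each constraint, equality holds for (2) and (5); the remaining constraints have slack.

(2) and (5)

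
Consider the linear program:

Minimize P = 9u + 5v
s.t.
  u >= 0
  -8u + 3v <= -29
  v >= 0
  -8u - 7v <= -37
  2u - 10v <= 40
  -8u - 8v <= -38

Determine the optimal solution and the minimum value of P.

u = 173/44, v = 9/11, minimum P = 1737/44

Corner points and P = 9u + 5v:
  (173/44, 9/11) → P = 1737/44
  (20, 0) → P = 180
  (19/4, 0) → P = 171/4
The feasible region is unbounded (it extends along (3, 8), (5, 1)), but P strictly increases along every unbounded feasible direction, so there is no improving ray and the minimum is attained at a vertex.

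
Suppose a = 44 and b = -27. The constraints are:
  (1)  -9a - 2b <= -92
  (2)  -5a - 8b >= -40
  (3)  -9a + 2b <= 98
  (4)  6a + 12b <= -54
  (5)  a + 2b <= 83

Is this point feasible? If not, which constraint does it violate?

(1): -342 ≤ -92 ✓
(2): -4 ≥ -40 ✓
(3): -450 ≤ 98 ✓
(4): -60 ≤ -54 ✓
(5): -10 ≤ 83 ✓

feasible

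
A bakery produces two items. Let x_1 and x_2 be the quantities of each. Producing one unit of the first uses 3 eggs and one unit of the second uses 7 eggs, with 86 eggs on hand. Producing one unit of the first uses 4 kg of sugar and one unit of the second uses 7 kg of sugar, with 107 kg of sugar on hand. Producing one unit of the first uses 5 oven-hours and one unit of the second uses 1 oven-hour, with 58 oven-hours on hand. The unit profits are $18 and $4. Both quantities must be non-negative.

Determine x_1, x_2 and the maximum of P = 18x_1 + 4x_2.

Extreme points and P = 18x_1 + 4x_2:
  (0, 0) → P = 0
  (0, 86/7) → P = 344/7
  (58/5, 0) → P = 1044/5
  (10, 8) → P = 212

The binding constraints are 3x_1 + 7x_2 = 86 and 5x_1 + x_2 = 58.
Solving simultaneously gives x_1 = 10, x_2 = 8.

x_1 = 10, x_2 = 8, maximum P = 212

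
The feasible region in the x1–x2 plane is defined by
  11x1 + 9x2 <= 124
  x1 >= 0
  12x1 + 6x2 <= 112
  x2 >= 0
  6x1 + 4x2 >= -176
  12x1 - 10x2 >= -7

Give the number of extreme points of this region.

Of the 15 pairwise boundary intersections, those satisfying every inequality are:
  (44/7, 128/21)
  (1177/218, 1565/218)
  (0, 0)
  (0, 7/10)
  (28/3, 0)

5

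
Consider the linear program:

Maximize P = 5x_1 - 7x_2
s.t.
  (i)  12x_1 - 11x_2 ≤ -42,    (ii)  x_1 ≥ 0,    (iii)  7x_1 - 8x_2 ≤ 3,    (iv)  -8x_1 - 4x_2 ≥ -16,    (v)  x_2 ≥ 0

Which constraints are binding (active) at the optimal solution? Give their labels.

(i) and (ii)

Extreme points and P = 5x_1 - 7x_2:
  (0, 42/11) → P = -294/11
  (1/17, 66/17) → P = -457/17
  (0, 4) → P = -28

The maximum is at (0, 42/11). Substituting into each constraint, equality holds for (i) and (ii); the remaining constraints have slack.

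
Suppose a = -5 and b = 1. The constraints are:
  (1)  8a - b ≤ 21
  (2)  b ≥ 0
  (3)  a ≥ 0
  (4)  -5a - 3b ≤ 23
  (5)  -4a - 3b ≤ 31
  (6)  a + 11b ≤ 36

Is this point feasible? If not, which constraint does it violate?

Constraint (3): a = -5, which is not ≥ 0. All other constraints are satisfied.

not feasible — violates (3)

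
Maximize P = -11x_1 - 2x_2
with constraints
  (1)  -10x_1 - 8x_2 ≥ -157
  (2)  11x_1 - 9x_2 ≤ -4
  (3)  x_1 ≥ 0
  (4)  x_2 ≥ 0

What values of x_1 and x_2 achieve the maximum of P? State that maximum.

x_1 = 0, x_2 = 4/9, maximum P = -8/9

Corner points and P = -11x_1 - 2x_2:
  (1381/178, 1767/178) → P = -18725/178
  (0, 157/8) → P = -157/4
  (0, 4/9) → P = -8/9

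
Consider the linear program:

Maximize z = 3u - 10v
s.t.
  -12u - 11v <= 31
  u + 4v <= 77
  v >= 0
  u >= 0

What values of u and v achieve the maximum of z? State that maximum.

Feasible corners and z = 3u - 10v:
  (77, 0) → z = 231
  (0, 77/4) → z = -385/2
  (0, 0) → z = 0

At the optimal vertex, u + 4v = 77 and v = 0.
Solving simultaneously gives u = 77, v = 0.

u = 77, v = 0, maximum z = 231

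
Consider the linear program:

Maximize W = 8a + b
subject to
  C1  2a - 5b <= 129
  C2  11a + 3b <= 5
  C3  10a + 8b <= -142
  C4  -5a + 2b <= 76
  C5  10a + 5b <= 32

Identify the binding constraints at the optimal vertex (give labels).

Vertices and W = 8a + b:
  (161/33, -787/33) → W = 167/11
  (-638/21, -797/21) → W = -281
  (-223/15, 5/6) → W = -1181/10

The maximum is at (161/33, -787/33). Substituting into each constraint, equality holds for C1 and C3; the remaining constraints have slack.

C1 and C3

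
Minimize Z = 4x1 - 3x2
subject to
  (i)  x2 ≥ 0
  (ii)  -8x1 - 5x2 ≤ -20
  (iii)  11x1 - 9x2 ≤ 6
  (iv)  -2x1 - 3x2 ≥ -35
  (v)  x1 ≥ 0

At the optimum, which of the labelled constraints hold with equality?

Feasible corners and Z = 4x1 - 3x2:
  (210/127, 172/127) → Z = 324/127
  (0, 4) → Z = -12
  (111/17, 373/51) → Z = 71/17
  (0, 35/3) → Z = -35

The minimum is at (0, 35/3). Substituting into each constraint, equality holds for (iv) and (v); the remaining constraints have slack.

(iv) and (v)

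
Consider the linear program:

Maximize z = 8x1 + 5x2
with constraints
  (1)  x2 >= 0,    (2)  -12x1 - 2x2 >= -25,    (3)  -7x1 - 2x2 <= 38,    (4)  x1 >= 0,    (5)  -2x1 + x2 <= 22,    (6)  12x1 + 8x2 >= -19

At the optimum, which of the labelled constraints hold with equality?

(2) and (4)

Corner points and z = 8x1 + 5x2:
  (25/12, 0) → z = 50/3
  (0, 0) → z = 0
  (0, 25/2) → z = 125/2

The maximum is at (0, 25/2). Substituting into each constraint, equality holds for (2) and (4); the remaining constraints have slack.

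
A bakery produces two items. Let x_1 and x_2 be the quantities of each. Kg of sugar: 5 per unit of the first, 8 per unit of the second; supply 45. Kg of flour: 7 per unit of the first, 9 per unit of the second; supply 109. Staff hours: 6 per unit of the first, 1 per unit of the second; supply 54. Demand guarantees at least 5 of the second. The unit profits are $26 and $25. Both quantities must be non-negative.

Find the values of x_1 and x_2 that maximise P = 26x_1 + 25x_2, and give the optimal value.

x_1 = 1, x_2 = 5, maximum P = 151

Corner points and P = 26x_1 + 25x_2:
  (0, 45/8) → P = 1125/8
  (0, 5) → P = 125
  (1, 5) → P = 151

The binding constraints are 5x_1 + 8x_2 = 45 and x_2 = 5.
Solving simultaneously gives x_1 = 1, x_2 = 5.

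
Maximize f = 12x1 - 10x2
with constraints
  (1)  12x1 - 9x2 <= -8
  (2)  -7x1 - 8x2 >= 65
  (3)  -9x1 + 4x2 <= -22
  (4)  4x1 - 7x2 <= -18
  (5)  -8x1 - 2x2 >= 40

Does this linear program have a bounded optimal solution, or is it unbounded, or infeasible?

infeasible

The boundaries -7x1 - 8x2 = 65 and 4x1 - 7x2 = -18 meet at (-599/81, -134/81), but that point violates -9x1 + 4x2 ≤ -22. Every candidate vertex is excluded by some other constraint, so the feasible region is empty.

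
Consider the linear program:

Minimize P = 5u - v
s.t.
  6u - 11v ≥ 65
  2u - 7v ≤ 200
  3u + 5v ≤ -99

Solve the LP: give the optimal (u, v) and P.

Vertices and P = 5u - v:
  (-349/4, -107/2) → P = -1531/4
  (-764/63, -263/21) → P = -433/9
  (307/31, -798/31) → P = 2333/31

At the optimal vertex, 6u - 11v = 65 and 2u - 7v = 200.
Solving simultaneously gives u = -349/4, v = -107/2.

u = -349/4, v = -107/2, minimum P = -1531/4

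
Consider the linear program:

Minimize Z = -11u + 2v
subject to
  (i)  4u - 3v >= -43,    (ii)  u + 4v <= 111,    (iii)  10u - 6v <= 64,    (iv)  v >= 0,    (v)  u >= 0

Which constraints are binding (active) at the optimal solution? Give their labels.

(ii) and (iii)

Corner points and Z = -11u + 2v:
  (161/19, 487/19) → Z = -797/19
  (0, 43/3) → Z = 86/3
  (461/23, 523/23) → Z = -175
  (32/5, 0) → Z = -352/5
  (0, 0) → Z = 0

The minimum is at (461/23, 523/23). Substituting into each constraint, equality holds for (ii) and (iii); the remaining constraints have slack.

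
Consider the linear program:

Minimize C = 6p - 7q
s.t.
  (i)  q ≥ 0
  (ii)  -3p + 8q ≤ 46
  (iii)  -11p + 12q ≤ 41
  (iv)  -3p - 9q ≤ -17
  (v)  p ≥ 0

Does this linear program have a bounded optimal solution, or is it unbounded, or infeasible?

bounded optimum

Extreme points and C = 6p - 7q:
  (17/3, 0) → C = 34
  (56/13, 383/52) → C = -1337/52
  (0, 41/12) → C = -287/12
  (0, 17/9) → C = -119/9
The feasible region has finitely many vertices and no improving ray; the minimum is -1337/52 at (56/13, 383/52).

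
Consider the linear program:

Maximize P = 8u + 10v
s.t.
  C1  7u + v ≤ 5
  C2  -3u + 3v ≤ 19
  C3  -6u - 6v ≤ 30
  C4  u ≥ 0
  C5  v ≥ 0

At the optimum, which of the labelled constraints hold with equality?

Extreme points and P = 8u + 10v:
  (0, 5) → P = 50
  (5/7, 0) → P = 40/7
  (0, 0) → P = 0

The maximum is at (0, 5). Substituting into each constraint, equality holds for C1 and C4; the remaining constraints have slack.

C1 and C4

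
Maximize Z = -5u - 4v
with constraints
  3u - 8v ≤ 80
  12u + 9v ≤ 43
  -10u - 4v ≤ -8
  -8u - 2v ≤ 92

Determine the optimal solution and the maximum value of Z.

u = 96/23, v = -194/23, maximum Z = 296/23

Feasible corners and Z = -5u - 4v:
  (1064/123, -277/41) → Z = -1996/123
  (96/23, -194/23) → Z = 296/23
  (-50/21, 167/21) → Z = -418/21

The optimum lies where 3u - 8v = 80 and -10u - 4v = -8.
Solving simultaneously gives u = 96/23, v = -194/23.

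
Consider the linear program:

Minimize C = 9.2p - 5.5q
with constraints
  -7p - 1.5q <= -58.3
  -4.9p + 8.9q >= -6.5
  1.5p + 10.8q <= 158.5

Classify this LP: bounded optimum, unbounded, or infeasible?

bounded optimum

Feasible corners and C = 9.2p - 5.5q:
  (52862/6965, 3431/995) → C = 3542369/69650
  (13063/2445, 20441/1467) → C = -2015887/73350
  (148085/6627, 76690/6627) → C = 313529/2209
The feasible region has finitely many vertices and no improving ray; the minimum is -2015887/73350 at (13063/2445, 20441/1467).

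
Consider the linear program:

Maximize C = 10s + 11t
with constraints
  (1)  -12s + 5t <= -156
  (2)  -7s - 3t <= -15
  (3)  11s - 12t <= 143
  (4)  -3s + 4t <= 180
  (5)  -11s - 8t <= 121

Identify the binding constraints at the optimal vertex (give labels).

Extreme points and C = 10s + 11t:
  (13, 0) → C = 130
  (508/11, 876/11) → C = 14716/11
  (683/2, 2409/8) → C = 53819/8

The maximum is at (683/2, 2409/8). Substituting into each constraint, equality holds for (3) and (4); the remaining constraints have slack.

(3) and (4)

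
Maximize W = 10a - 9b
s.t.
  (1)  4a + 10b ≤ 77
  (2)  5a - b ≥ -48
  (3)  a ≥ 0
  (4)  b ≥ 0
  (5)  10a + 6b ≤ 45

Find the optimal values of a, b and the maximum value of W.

a = 9/2, b = 0, maximum W = 45

Corner points and W = 10a - 9b:
  (0, 0) → W = 0
  (0, 15/2) → W = -135/2
  (9/2, 0) → W = 45

The optimum lies where b = 0 and 10a + 6b = 45.
Solving simultaneously gives a = 9/2, b = 0.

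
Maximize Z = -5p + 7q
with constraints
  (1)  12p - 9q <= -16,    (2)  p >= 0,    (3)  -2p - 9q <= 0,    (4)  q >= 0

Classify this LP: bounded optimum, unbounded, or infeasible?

From the feasible point (0, 16/9), moving in the direction (0, 1) keeps every constraint satisfied while Z increases without bound.

unbounded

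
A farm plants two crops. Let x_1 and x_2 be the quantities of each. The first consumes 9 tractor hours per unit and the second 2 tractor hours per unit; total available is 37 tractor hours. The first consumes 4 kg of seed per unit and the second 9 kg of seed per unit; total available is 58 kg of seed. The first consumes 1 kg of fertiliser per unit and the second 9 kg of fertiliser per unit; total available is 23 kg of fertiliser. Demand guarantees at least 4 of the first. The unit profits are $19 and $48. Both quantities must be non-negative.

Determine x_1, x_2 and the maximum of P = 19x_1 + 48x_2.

Vertices and P = 19x_1 + 48x_2:
  (37/9, 0) → P = 703/9
  (4, 0) → P = 76
  (4, 1/2) → P = 100

The optimum lies where 9x_1 + 2x_2 = 37 and x_1 = 4.
Solving simultaneously gives x_1 = 4, x_2 = 1/2.

x_1 = 4, x_2 = 1/2, maximum P = 100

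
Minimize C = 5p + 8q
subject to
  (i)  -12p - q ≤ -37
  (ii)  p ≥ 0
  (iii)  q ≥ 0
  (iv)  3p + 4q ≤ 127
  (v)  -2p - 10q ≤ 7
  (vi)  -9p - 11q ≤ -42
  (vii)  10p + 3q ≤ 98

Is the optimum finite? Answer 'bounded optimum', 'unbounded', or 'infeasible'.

bounded optimum

Feasible corners and C = 5p + 8q:
  (365/123, 57/41) → C = 3193/123
  (1/2, 31) → C = 501/2
  (14/3, 0) → C = 70/3
  (49/5, 0) → C = 49
The feasible region has finitely many vertices and no improving ray; the minimum is 70/3 at (14/3, 0).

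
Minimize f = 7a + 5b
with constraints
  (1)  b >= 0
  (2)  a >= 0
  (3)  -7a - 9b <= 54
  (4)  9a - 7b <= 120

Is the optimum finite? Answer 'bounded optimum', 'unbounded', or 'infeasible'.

bounded optimum

Feasible corners and f = 7a + 5b:
  (0, 0) → f = 0
  (40/3, 0) → f = 280/3
The feasible region has finitely many vertices and no improving ray; the minimum is 0 at (0, 0).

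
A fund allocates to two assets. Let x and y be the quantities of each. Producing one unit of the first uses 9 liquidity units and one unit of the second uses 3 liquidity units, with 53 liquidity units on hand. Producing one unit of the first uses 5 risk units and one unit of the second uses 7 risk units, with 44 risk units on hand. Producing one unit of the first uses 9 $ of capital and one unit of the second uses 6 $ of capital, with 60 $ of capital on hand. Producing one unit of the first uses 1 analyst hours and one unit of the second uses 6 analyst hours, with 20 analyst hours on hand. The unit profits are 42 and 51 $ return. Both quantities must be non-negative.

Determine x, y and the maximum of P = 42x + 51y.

x = 5, y = 5/2, maximum P = 675/2

Extreme points and P = 42x + 51y:
  (0, 0) → P = 0
  (0, 10/3) → P = 170
  (53/9, 0) → P = 742/3
  (46/9, 7/3) → P = 1001/3
  (5, 5/2) → P = 675/2

The binding constraints are 9x + 6y = 60 and x + 6y = 20.
Solving simultaneously gives x = 5, y = 5/2.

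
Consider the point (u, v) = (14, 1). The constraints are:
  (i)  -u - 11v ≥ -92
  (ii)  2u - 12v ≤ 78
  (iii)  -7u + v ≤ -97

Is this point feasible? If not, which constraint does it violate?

feasible

(i): -25 ≥ -92 ✓
(ii): 16 ≤ 78 ✓
(iii): -97 ≤ -97 ✓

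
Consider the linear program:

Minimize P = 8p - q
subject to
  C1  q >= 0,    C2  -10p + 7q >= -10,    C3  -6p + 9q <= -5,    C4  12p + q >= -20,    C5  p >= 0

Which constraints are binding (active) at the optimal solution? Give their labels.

C1 and C3

Corner points and P = 8p - q:
  (1, 0) → P = 8
  (5/6, 0) → P = 20/3
  (55/48, 5/24) → P = 215/24

The minimum is at (5/6, 0). Substituting into each constraint, equality holds for C1 and C3; the remaining constraints have slack.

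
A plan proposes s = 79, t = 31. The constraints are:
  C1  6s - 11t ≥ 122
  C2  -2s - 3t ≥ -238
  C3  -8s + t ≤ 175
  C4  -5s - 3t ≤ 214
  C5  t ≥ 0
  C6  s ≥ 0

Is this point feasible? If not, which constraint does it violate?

Constraint C2: -2s - 3t = -251, which is not ≥ -238. All other constraints are satisfied.

not feasible — violates C2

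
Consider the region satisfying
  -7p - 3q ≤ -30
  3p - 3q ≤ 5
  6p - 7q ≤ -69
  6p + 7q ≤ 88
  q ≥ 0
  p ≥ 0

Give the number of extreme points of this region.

4

The feasible vertices (each the meet of two boundaries and inside every other half-plane) are:
  (3/67, 663/67)
  (0, 10)
  (19/12, 157/14)
  (0, 88/7)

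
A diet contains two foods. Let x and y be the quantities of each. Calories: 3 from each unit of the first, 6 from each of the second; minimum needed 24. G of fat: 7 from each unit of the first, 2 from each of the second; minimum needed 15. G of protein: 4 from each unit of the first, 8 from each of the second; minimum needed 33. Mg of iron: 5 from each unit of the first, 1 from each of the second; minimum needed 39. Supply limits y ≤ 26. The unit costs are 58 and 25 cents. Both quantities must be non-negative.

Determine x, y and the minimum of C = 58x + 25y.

x = 31/4, y = 1/4, minimum C = 1823/4

Vertices and C = 58x + 25y:
  (33/4, 0) → C = 957/2
  (31/4, 1/4) → C = 1823/4
  (13/5, 26) → C = 4004/5
The feasible region is unbounded (it extends along (1, 0)), but C strictly increases along every unbounded feasible direction, so there is no improving ray and the minimum is attained at a vertex.

The optimum lies where 4x + 8y = 33 and 5x + y = 39.
Solving simultaneously gives x = 31/4, y = 1/4.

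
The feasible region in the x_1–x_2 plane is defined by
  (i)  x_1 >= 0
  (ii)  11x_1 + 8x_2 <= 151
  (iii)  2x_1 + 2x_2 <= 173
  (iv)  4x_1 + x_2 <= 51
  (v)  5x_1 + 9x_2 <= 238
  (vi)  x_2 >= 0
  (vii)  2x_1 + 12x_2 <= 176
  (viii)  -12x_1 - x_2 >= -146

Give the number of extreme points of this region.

5

Pairwise boundary intersections that survive every other constraint:
  (0, 0)
  (0, 44/3)
  (101/29, 817/58)
  (1017/85, 206/85)
  (73/6, 0)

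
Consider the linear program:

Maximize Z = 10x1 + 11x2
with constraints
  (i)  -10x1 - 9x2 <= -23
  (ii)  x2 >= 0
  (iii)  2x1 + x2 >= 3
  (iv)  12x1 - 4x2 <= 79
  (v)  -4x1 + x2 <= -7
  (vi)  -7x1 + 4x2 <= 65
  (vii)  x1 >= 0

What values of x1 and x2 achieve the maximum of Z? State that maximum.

Vertices and Z = 10x1 + 11x2:
  (23/10, 0) → Z = 23
  (43/23, 11/23) → Z = 551/23
  (79/12, 0) → Z = 395/6
  (144/5, 1333/20) → Z = 20423/20
  (31/3, 103/3) → Z = 481

x1 = 144/5, x2 = 1333/20, maximum Z = 20423/20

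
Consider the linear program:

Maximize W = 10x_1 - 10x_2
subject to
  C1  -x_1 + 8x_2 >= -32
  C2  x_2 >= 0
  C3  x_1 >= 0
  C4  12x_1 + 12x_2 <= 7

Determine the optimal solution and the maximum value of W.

Feasible corners and W = 10x_1 - 10x_2:
  (0, 0) → W = 0
  (7/12, 0) → W = 35/6
  (0, 7/12) → W = -35/6

x_1 = 7/12, x_2 = 0, maximum W = 35/6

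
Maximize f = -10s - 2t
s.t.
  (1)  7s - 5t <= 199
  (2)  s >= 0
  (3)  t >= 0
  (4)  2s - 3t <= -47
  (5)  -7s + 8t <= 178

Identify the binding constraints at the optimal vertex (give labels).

(2) and (4)

Corner points and f = -10s - 2t:
  (832/11, 727/11) → f = -9774/11
  (2482/21, 377/3) → f = -30098/21
  (0, 47/3) → f = -94/3
  (0, 89/4) → f = -89/2

The maximum is at (0, 47/3). Substituting into each constraint, equality holds for (2) and (4); the remaining constraints have slack.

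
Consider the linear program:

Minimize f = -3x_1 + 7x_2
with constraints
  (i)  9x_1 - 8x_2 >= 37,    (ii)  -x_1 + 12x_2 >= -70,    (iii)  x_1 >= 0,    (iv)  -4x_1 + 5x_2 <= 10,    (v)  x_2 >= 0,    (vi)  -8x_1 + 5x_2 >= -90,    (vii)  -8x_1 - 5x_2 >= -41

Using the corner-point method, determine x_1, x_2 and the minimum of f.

x_1 = 41/8, x_2 = 0, minimum f = -123/8

Feasible corners and f = -3x_1 + 7x_2:
  (37/9, 0) → f = -37/3
  (513/109, 73/109) → f = -1028/109
  (41/8, 0) → f = -123/8

At the optimal vertex, x_2 = 0 and -8x_1 - 5x_2 = -41.
Solving simultaneously gives x_1 = 41/8, x_2 = 0.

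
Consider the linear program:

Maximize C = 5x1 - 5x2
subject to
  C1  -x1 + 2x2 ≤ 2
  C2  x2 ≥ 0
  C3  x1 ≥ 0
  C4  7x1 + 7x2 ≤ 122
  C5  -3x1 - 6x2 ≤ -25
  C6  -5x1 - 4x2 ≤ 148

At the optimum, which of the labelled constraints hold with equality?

Corner points and C = 5x1 - 5x2:
  (230/21, 136/21) → C = 470/21
  (19/6, 31/12) → C = 35/12
  (122/7, 0) → C = 610/7
  (25/3, 0) → C = 125/3

The maximum is at (122/7, 0). Substituting into each constraint, equality holds for C2 and C4; the remaining constraints have slack.

C2 and C4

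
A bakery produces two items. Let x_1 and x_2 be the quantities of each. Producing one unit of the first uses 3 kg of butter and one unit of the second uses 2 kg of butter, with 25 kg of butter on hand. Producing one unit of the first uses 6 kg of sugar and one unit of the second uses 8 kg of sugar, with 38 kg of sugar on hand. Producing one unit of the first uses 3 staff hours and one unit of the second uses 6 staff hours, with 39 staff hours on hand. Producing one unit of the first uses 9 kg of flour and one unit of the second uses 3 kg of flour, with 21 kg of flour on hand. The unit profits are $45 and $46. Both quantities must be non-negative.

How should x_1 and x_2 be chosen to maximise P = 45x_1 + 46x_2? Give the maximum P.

Corner points and P = 45x_1 + 46x_2:
  (0, 0) → P = 0
  (0, 19/4) → P = 437/2
  (7/3, 0) → P = 105
  (1, 4) → P = 229

The optimum lies where 6x_1 + 8x_2 = 38 and 9x_1 + 3x_2 = 21.
Solving simultaneously gives x_1 = 1, x_2 = 4.

x_1 = 1, x_2 = 4, maximum P = 229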